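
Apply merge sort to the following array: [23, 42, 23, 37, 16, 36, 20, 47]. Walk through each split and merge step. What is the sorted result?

Merge sort trace:

Split: [23, 42, 23, 37, 16, 36, 20, 47] -> [23, 42, 23, 37] and [16, 36, 20, 47]
  Split: [23, 42, 23, 37] -> [23, 42] and [23, 37]
    Split: [23, 42] -> [23] and [42]
    Merge: [23] + [42] -> [23, 42]
    Split: [23, 37] -> [23] and [37]
    Merge: [23] + [37] -> [23, 37]
  Merge: [23, 42] + [23, 37] -> [23, 23, 37, 42]
  Split: [16, 36, 20, 47] -> [16, 36] and [20, 47]
    Split: [16, 36] -> [16] and [36]
    Merge: [16] + [36] -> [16, 36]
    Split: [20, 47] -> [20] and [47]
    Merge: [20] + [47] -> [20, 47]
  Merge: [16, 36] + [20, 47] -> [16, 20, 36, 47]
Merge: [23, 23, 37, 42] + [16, 20, 36, 47] -> [16, 20, 23, 23, 36, 37, 42, 47]

Final sorted array: [16, 20, 23, 23, 36, 37, 42, 47]

The merge sort proceeds by recursively splitting the array and merging sorted halves.
After all merges, the sorted array is [16, 20, 23, 23, 36, 37, 42, 47].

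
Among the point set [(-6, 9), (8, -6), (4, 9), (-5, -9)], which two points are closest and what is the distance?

Computing all pairwise distances among 4 points:

d((-6, 9), (8, -6)) = 20.5183
d((-6, 9), (4, 9)) = 10.0 <-- minimum
d((-6, 9), (-5, -9)) = 18.0278
d((8, -6), (4, 9)) = 15.5242
d((8, -6), (-5, -9)) = 13.3417
d((4, 9), (-5, -9)) = 20.1246

Closest pair: (-6, 9) and (4, 9) with distance 10.0

The closest pair is (-6, 9) and (4, 9) with Euclidean distance 10.0. For 4 points, brute-force pairwise comparison is shown above. For large n, the divide-and-conquer algorithm (sort by x, recurse on halves, check the dividing strip) achieves O(n log n).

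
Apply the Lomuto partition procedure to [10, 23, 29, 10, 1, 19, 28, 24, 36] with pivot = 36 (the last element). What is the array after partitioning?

Lomuto partition with pivot = 36:

Initial array: [10, 23, 29, 10, 1, 19, 28, 24, 36]

arr[0]=10 <= 36: swap with position 0, array becomes [10, 23, 29, 10, 1, 19, 28, 24, 36]
arr[1]=23 <= 36: swap with position 1, array becomes [10, 23, 29, 10, 1, 19, 28, 24, 36]
arr[2]=29 <= 36: swap with position 2, array becomes [10, 23, 29, 10, 1, 19, 28, 24, 36]
arr[3]=10 <= 36: swap with position 3, array becomes [10, 23, 29, 10, 1, 19, 28, 24, 36]
arr[4]=1 <= 36: swap with position 4, array becomes [10, 23, 29, 10, 1, 19, 28, 24, 36]
arr[5]=19 <= 36: swap with position 5, array becomes [10, 23, 29, 10, 1, 19, 28, 24, 36]
arr[6]=28 <= 36: swap with position 6, array becomes [10, 23, 29, 10, 1, 19, 28, 24, 36]
arr[7]=24 <= 36: swap with position 7, array becomes [10, 23, 29, 10, 1, 19, 28, 24, 36]

Place pivot at position 8: [10, 23, 29, 10, 1, 19, 28, 24, 36]
Pivot position: 8

After partitioning with pivot 36, the array becomes [10, 23, 29, 10, 1, 19, 28, 24, 36]. The pivot is placed at index 8. All elements to the left of the pivot are <= 36, and all elements to the right are > 36.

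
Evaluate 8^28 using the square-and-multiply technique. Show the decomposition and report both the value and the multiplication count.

Computing 8^28 by squaring (build up from 8^1; each line after the first costs one multiplication):

8^1 = 8
8^2 = (8^1)^2 = 8^2 = 64
8^3 = 8 * 8^2 = 8 * 64 = 512
8^6 = (8^3)^2 = 512^2 = 262144
8^7 = 8 * 8^6 = 8 * 262144 = 2097152
8^14 = (8^7)^2 = 2097152^2 = 4398046511104
8^28 = (8^14)^2 = 4398046511104^2 = 19342813113834066795298816

Result: 19342813113834066795298816
Multiplications needed: 6 (6 lines after 8^1)

8^28 = 19342813113834066795298816. Using exponentiation by squaring, this requires 6 multiplications. The key idea: if the exponent is even, square the half-power; if odd, multiply by the base once.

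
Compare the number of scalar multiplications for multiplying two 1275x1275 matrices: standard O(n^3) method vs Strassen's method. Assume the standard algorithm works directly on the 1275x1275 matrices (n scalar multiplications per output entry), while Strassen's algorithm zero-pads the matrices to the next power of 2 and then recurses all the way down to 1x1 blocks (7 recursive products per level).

Matrix multiplication for 1275x1275 matrices:

Strassen's algorithm requires power-of-2 dimensions. Pad 1275x1275 to 2048x2048 (next power of 2).

Standard algorithm: 1275^3 = 2072671875 multiplications
Strassen's algorithm: 7^(log2(2048)) = 7^11 = 1977326743 multiplications
Savings: 2072671875 - 1977326743 = 95345132 multiplications

Standard: 2072671875 multiplications (1275^3). Strassen: 1977326743 multiplications (7^11, after padding to 2048x2048). Strassen reduces 8 recursive multiplications to 7 at each level.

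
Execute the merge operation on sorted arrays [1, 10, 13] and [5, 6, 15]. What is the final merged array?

Merging process:

Compare 1 vs 5: take 1 from left. Merged: [1]
Compare 10 vs 5: take 5 from right. Merged: [1, 5]
Compare 10 vs 6: take 6 from right. Merged: [1, 5, 6]
Compare 10 vs 15: take 10 from left. Merged: [1, 5, 6, 10]
Compare 13 vs 15: take 13 from left. Merged: [1, 5, 6, 10, 13]
Append remaining from right: [15]. Merged: [1, 5, 6, 10, 13, 15]

Final merged array: [1, 5, 6, 10, 13, 15]
Total comparisons: 5

The merged array is [1, 5, 6, 10, 13, 15], requiring 5 comparisons. The merge step runs in O(n) time where n is the total number of elements.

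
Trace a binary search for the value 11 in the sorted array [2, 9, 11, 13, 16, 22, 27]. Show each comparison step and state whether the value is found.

Binary search for 11 in [2, 9, 11, 13, 16, 22, 27]:

lo=0, hi=6, mid=3, arr[mid]=13 -> 13 > 11, search left half
lo=0, hi=2, mid=1, arr[mid]=9 -> 9 < 11, search right half
lo=2, hi=2, mid=2, arr[mid]=11 -> Found target at index 2!

Binary search finds 11 at index 2 after 3 comparisons. The search repeatedly halves the search space by comparing with the middle element.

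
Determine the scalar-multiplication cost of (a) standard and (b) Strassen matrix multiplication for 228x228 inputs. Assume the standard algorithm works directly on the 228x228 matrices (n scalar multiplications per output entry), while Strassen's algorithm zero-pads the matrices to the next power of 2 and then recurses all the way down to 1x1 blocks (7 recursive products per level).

Matrix multiplication for 228x228 matrices:

Strassen's algorithm requires power-of-2 dimensions. Pad 228x228 to 256x256 (next power of 2).

Standard algorithm: 228^3 = 11852352 multiplications
Strassen's algorithm: 7^(log2(256)) = 7^8 = 5764801 multiplications
Savings: 11852352 - 5764801 = 6087551 multiplications

Standard: 11852352 multiplications (228^3). Strassen: 5764801 multiplications (7^8, after padding to 256x256). Strassen reduces 8 recursive multiplications to 7 at each level.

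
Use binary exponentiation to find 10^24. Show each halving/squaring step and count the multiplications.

Computing 10^24 by squaring (build up from 10^1; each line after the first costs one multiplication):

10^1 = 10
10^2 = (10^1)^2 = 10^2 = 100
10^3 = 10 * 10^2 = 10 * 100 = 1000
10^6 = (10^3)^2 = 1000^2 = 1000000
10^12 = (10^6)^2 = 1000000^2 = 1000000000000
10^24 = (10^12)^2 = 1000000000000^2 = 1000000000000000000000000

Result: 1000000000000000000000000
Multiplications needed: 5 (5 lines after 10^1)

10^24 = 1000000000000000000000000. Using exponentiation by squaring, this requires 5 multiplications. The key idea: if the exponent is even, square the half-power; if odd, multiply by the base once.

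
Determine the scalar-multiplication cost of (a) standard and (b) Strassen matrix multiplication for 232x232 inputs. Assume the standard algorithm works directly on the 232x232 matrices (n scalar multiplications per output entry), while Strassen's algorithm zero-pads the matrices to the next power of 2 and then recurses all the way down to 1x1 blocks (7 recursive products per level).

Matrix multiplication for 232x232 matrices:

Strassen's algorithm requires power-of-2 dimensions. Pad 232x232 to 256x256 (next power of 2).

Standard algorithm: 232^3 = 12487168 multiplications
Strassen's algorithm: 7^(log2(256)) = 7^8 = 5764801 multiplications
Savings: 12487168 - 5764801 = 6722367 multiplications

Standard: 12487168 multiplications (232^3). Strassen: 5764801 multiplications (7^8, after padding to 256x256). Strassen reduces 8 recursive multiplications to 7 at each level.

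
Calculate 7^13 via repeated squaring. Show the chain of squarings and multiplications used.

Computing 7^13 by squaring (build up from 7^1; each line after the first costs one multiplication):

7^1 = 7
7^2 = (7^1)^2 = 7^2 = 49
7^3 = 7 * 7^2 = 7 * 49 = 343
7^6 = (7^3)^2 = 343^2 = 117649
7^12 = (7^6)^2 = 117649^2 = 13841287201
7^13 = 7 * 7^12 = 7 * 13841287201 = 96889010407

Result: 96889010407
Multiplications needed: 5 (5 lines after 7^1)

7^13 = 96889010407. Using exponentiation by squaring, this requires 5 multiplications. The key idea: if the exponent is even, square the half-power; if odd, multiply by the base once.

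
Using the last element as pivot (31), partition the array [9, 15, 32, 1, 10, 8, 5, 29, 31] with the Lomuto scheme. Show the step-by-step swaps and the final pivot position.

Lomuto partition with pivot = 31:

Initial array: [9, 15, 32, 1, 10, 8, 5, 29, 31]

arr[0]=9 <= 31: swap with position 0, array becomes [9, 15, 32, 1, 10, 8, 5, 29, 31]
arr[1]=15 <= 31: swap with position 1, array becomes [9, 15, 32, 1, 10, 8, 5, 29, 31]
arr[2]=32 > 31: no swap
arr[3]=1 <= 31: swap with position 2, array becomes [9, 15, 1, 32, 10, 8, 5, 29, 31]
arr[4]=10 <= 31: swap with position 3, array becomes [9, 15, 1, 10, 32, 8, 5, 29, 31]
arr[5]=8 <= 31: swap with position 4, array becomes [9, 15, 1, 10, 8, 32, 5, 29, 31]
arr[6]=5 <= 31: swap with position 5, array becomes [9, 15, 1, 10, 8, 5, 32, 29, 31]
arr[7]=29 <= 31: swap with position 6, array becomes [9, 15, 1, 10, 8, 5, 29, 32, 31]

Place pivot at position 7: [9, 15, 1, 10, 8, 5, 29, 31, 32]
Pivot position: 7

After partitioning with pivot 31, the array becomes [9, 15, 1, 10, 8, 5, 29, 31, 32]. The pivot is placed at index 7. All elements to the left of the pivot are <= 31, and all elements to the right are > 31.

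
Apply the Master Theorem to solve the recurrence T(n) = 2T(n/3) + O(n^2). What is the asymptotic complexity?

Master Theorem for T(n) = 2T(n/3) + O(n^2):

a = 2, b = 3, c = 2
log_b(a) = log_3(2) = 0.6309

Case 3: c = 2 > log_3(2) = 0.6309
T(n) = O(n^2) = O(n^2)

For T(n) = 2T(n/3) + O(n^2): log_3(2) = 0.6309. This is Case 3 of the Master Theorem (c > log_b(a), work dominated by root), giving O(n^2).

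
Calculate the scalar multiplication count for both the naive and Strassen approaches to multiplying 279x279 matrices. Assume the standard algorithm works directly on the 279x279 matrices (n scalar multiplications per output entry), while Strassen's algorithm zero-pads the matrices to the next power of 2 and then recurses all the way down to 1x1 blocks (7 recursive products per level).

Matrix multiplication for 279x279 matrices:

Strassen's algorithm requires power-of-2 dimensions. Pad 279x279 to 512x512 (next power of 2).

Standard algorithm: 279^3 = 21717639 multiplications
Strassen's algorithm: 7^(log2(512)) = 7^9 = 40353607 multiplications
Difference: 21717639 - 40353607 = -18635968 (Strassen uses MORE here due to padding overhead — for small or just-over-power-of-2 n, padding can outweigh the per-level savings)

Standard: 21717639 multiplications (279^3). Strassen: 40353607 multiplications (7^9, after padding to 512x512). Strassen reduces 8 recursive multiplications to 7 at each level.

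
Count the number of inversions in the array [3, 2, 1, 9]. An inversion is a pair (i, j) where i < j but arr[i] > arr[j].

Finding inversions in [3, 2, 1, 9]:

(0, 1): arr[0]=3 > arr[1]=2
(0, 2): arr[0]=3 > arr[2]=1
(1, 2): arr[1]=2 > arr[2]=1

Total inversions: 3

The array has 3 inversion(s): (0,1), (0,2), (1,2). Each pair (i,j) satisfies i < j and arr[i] > arr[j].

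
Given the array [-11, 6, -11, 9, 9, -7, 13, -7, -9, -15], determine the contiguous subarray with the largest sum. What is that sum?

Using Kadane's algorithm on [-11, 6, -11, 9, 9, -7, 13, -7, -9, -15]:

Scanning through the array:
Position 1 (value 6): max_ending_here = 6, max_so_far = 6
Position 2 (value -11): max_ending_here = -5, max_so_far = 6
Position 3 (value 9): max_ending_here = 9, max_so_far = 9
Position 4 (value 9): max_ending_here = 18, max_so_far = 18
Position 5 (value -7): max_ending_here = 11, max_so_far = 18
Position 6 (value 13): max_ending_here = 24, max_so_far = 24
Position 7 (value -7): max_ending_here = 17, max_so_far = 24
Position 8 (value -9): max_ending_here = 8, max_so_far = 24
Position 9 (value -15): max_ending_here = -7, max_so_far = 24

Maximum subarray: [9, 9, -7, 13]
Maximum sum: 24

The maximum subarray is [9, 9, -7, 13] with sum 24. This subarray runs from index 3 to index 6.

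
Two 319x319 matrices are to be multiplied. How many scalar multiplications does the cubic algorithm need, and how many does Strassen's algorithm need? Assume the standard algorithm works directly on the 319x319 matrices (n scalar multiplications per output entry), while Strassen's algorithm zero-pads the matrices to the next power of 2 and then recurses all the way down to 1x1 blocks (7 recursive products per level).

Matrix multiplication for 319x319 matrices:

Strassen's algorithm requires power-of-2 dimensions. Pad 319x319 to 512x512 (next power of 2).

Standard algorithm: 319^3 = 32461759 multiplications
Strassen's algorithm: 7^(log2(512)) = 7^9 = 40353607 multiplications
Difference: 32461759 - 40353607 = -7891848 (Strassen uses MORE here due to padding overhead — for small or just-over-power-of-2 n, padding can outweigh the per-level savings)

Standard: 32461759 multiplications (319^3). Strassen: 40353607 multiplications (7^9, after padding to 512x512). Strassen reduces 8 recursive multiplications to 7 at each level.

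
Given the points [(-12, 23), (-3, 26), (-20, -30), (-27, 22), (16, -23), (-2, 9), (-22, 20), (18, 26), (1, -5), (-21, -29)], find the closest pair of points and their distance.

Computing all pairwise distances among 10 points:

d((-12, 23), (-3, 26)) = 9.4868
d((-12, 23), (-20, -30)) = 53.6004
d((-12, 23), (-27, 22)) = 15.0333
d((-12, 23), (16, -23)) = 53.8516
d((-12, 23), (-2, 9)) = 17.2047
d((-12, 23), (-22, 20)) = 10.4403
d((-12, 23), (18, 26)) = 30.1496
d((-12, 23), (1, -5)) = 30.8707
d((-12, 23), (-21, -29)) = 52.7731
d((-3, 26), (-20, -30)) = 58.5235
d((-3, 26), (-27, 22)) = 24.3311
d((-3, 26), (16, -23)) = 52.5547
d((-3, 26), (-2, 9)) = 17.0294
d((-3, 26), (-22, 20)) = 19.9249
d((-3, 26), (18, 26)) = 21.0
d((-3, 26), (1, -5)) = 31.257
d((-3, 26), (-21, -29)) = 57.8705
d((-20, -30), (-27, 22)) = 52.469
d((-20, -30), (16, -23)) = 36.6742
d((-20, -30), (-2, 9)) = 42.9535
d((-20, -30), (-22, 20)) = 50.04
d((-20, -30), (18, 26)) = 67.6757
d((-20, -30), (1, -5)) = 32.6497
d((-20, -30), (-21, -29)) = 1.4142 <-- minimum
d((-27, 22), (16, -23)) = 62.2415
d((-27, 22), (-2, 9)) = 28.178
d((-27, 22), (-22, 20)) = 5.3852
d((-27, 22), (18, 26)) = 45.1774
d((-27, 22), (1, -5)) = 38.8973
d((-27, 22), (-21, -29)) = 51.3517
d((16, -23), (-2, 9)) = 36.7151
d((16, -23), (-22, 20)) = 57.3847
d((16, -23), (18, 26)) = 49.0408
d((16, -23), (1, -5)) = 23.4307
d((16, -23), (-21, -29)) = 37.4833
d((-2, 9), (-22, 20)) = 22.8254
d((-2, 9), (18, 26)) = 26.2488
d((-2, 9), (1, -5)) = 14.3178
d((-2, 9), (-21, -29)) = 42.4853
d((-22, 20), (18, 26)) = 40.4475
d((-22, 20), (1, -5)) = 33.9706
d((-22, 20), (-21, -29)) = 49.0102
d((18, 26), (1, -5)) = 35.3553
d((18, 26), (-21, -29)) = 67.424
d((1, -5), (-21, -29)) = 32.5576

Closest pair: (-20, -30) and (-21, -29) with distance 1.4142

The closest pair is (-20, -30) and (-21, -29) with Euclidean distance 1.4142. For 10 points, brute-force pairwise comparison is shown above. For large n, the divide-and-conquer algorithm (sort by x, recurse on halves, check the dividing strip) achieves O(n log n).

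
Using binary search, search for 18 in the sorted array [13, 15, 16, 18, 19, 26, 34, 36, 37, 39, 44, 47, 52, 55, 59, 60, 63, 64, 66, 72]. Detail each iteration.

Binary search for 18 in [13, 15, 16, 18, 19, 26, 34, 36, 37, 39, 44, 47, 52, 55, 59, 60, 63, 64, 66, 72]:

lo=0, hi=19, mid=9, arr[mid]=39 -> 39 > 18, search left half
lo=0, hi=8, mid=4, arr[mid]=19 -> 19 > 18, search left half
lo=0, hi=3, mid=1, arr[mid]=15 -> 15 < 18, search right half
lo=2, hi=3, mid=2, arr[mid]=16 -> 16 < 18, search right half
lo=3, hi=3, mid=3, arr[mid]=18 -> Found target at index 3!

Binary search finds 18 at index 3 after 5 comparisons. The search repeatedly halves the search space by comparing with the middle element.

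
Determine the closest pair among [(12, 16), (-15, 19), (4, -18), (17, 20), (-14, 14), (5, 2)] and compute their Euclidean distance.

Computing all pairwise distances among 6 points:

d((12, 16), (-15, 19)) = 27.1662
d((12, 16), (4, -18)) = 34.9285
d((12, 16), (17, 20)) = 6.4031
d((12, 16), (-14, 14)) = 26.0768
d((12, 16), (5, 2)) = 15.6525
d((-15, 19), (4, -18)) = 41.5933
d((-15, 19), (17, 20)) = 32.0156
d((-15, 19), (-14, 14)) = 5.099 <-- minimum
d((-15, 19), (5, 2)) = 26.2488
d((4, -18), (17, 20)) = 40.1622
d((4, -18), (-14, 14)) = 36.7151
d((4, -18), (5, 2)) = 20.025
d((17, 20), (-14, 14)) = 31.5753
d((17, 20), (5, 2)) = 21.6333
d((-14, 14), (5, 2)) = 22.4722

Closest pair: (-15, 19) and (-14, 14) with distance 5.099

The closest pair is (-15, 19) and (-14, 14) with Euclidean distance 5.099. For 6 points, brute-force pairwise comparison is shown above. For large n, the divide-and-conquer algorithm (sort by x, recurse on halves, check the dividing strip) achieves O(n log n).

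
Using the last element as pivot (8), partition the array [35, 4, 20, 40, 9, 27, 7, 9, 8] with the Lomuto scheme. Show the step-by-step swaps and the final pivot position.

Lomuto partition with pivot = 8:

Initial array: [35, 4, 20, 40, 9, 27, 7, 9, 8]

arr[0]=35 > 8: no swap
arr[1]=4 <= 8: swap with position 0, array becomes [4, 35, 20, 40, 9, 27, 7, 9, 8]
arr[2]=20 > 8: no swap
arr[3]=40 > 8: no swap
arr[4]=9 > 8: no swap
arr[5]=27 > 8: no swap
arr[6]=7 <= 8: swap with position 1, array becomes [4, 7, 20, 40, 9, 27, 35, 9, 8]
arr[7]=9 > 8: no swap

Place pivot at position 2: [4, 7, 8, 40, 9, 27, 35, 9, 20]
Pivot position: 2

After partitioning with pivot 8, the array becomes [4, 7, 8, 40, 9, 27, 35, 9, 20]. The pivot is placed at index 2. All elements to the left of the pivot are <= 8, and all elements to the right are > 8.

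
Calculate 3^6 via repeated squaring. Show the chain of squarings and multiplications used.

Computing 3^6 by squaring (build up from 3^1; each line after the first costs one multiplication):

3^1 = 3
3^2 = (3^1)^2 = 3^2 = 9
3^3 = 3 * 3^2 = 3 * 9 = 27
3^6 = (3^3)^2 = 27^2 = 729

Result: 729
Multiplications needed: 3 (3 lines after 3^1)

3^6 = 729. Using exponentiation by squaring, this requires 3 multiplications. The key idea: if the exponent is even, square the half-power; if odd, multiply by the base once.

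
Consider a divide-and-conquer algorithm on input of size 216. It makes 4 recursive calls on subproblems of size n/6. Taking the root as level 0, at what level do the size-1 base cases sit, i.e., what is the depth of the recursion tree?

For divide and conquer with division factor 6:

Problem sizes at each level:
Level 0: 216
Level 1: 36
Level 2: 6
Level 3: 1

The root is level 0 and the size-1 base case is level 3 (the tree spans levels 0 through 3, i.e. 4 levels counting the root), so the depth is the number of divisions: log_6(216) = 3

The recursion tree depth is log_6(216) = 3. At each level, the problem size is divided by 6, so it takes 3 divisions to reduce to a base case of size 1. The algorithm makes 4 recursive calls at each level.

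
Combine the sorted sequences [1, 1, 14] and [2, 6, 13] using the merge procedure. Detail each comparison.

Merging process:

Compare 1 vs 2: take 1 from left. Merged: [1]
Compare 1 vs 2: take 1 from left. Merged: [1, 1]
Compare 14 vs 2: take 2 from right. Merged: [1, 1, 2]
Compare 14 vs 6: take 6 from right. Merged: [1, 1, 2, 6]
Compare 14 vs 13: take 13 from right. Merged: [1, 1, 2, 6, 13]
Append remaining from left: [14]. Merged: [1, 1, 2, 6, 13, 14]

Final merged array: [1, 1, 2, 6, 13, 14]
Total comparisons: 5

The merged array is [1, 1, 2, 6, 13, 14], requiring 5 comparisons. The merge step runs in O(n) time where n is the total number of elements.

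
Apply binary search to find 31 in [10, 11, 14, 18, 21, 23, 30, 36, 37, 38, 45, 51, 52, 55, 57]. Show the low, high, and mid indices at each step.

Binary search for 31 in [10, 11, 14, 18, 21, 23, 30, 36, 37, 38, 45, 51, 52, 55, 57]:

lo=0, hi=14, mid=7, arr[mid]=36 -> 36 > 31, search left half
lo=0, hi=6, mid=3, arr[mid]=18 -> 18 < 31, search right half
lo=4, hi=6, mid=5, arr[mid]=23 -> 23 < 31, search right half
lo=6, hi=6, mid=6, arr[mid]=30 -> 30 < 31, search right half
lo=7 > hi=6, target 31 not found

Binary search determines that 31 is not in the array after 4 comparisons. The search space was exhausted without finding the target.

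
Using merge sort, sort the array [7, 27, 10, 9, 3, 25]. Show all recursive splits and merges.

Merge sort trace:

Split: [7, 27, 10, 9, 3, 25] -> [7, 27, 10] and [9, 3, 25]
  Split: [7, 27, 10] -> [7] and [27, 10]
    Split: [27, 10] -> [27] and [10]
    Merge: [27] + [10] -> [10, 27]
  Merge: [7] + [10, 27] -> [7, 10, 27]
  Split: [9, 3, 25] -> [9] and [3, 25]
    Split: [3, 25] -> [3] and [25]
    Merge: [3] + [25] -> [3, 25]
  Merge: [9] + [3, 25] -> [3, 9, 25]
Merge: [7, 10, 27] + [3, 9, 25] -> [3, 7, 9, 10, 25, 27]

Final sorted array: [3, 7, 9, 10, 25, 27]

The merge sort proceeds by recursively splitting the array and merging sorted halves.
After all merges, the sorted array is [3, 7, 9, 10, 25, 27].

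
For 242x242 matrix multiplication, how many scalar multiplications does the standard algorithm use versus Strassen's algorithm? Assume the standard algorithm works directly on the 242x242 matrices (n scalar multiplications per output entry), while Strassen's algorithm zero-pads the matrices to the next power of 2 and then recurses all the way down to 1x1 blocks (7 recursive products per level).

Matrix multiplication for 242x242 matrices:

Strassen's algorithm requires power-of-2 dimensions. Pad 242x242 to 256x256 (next power of 2).

Standard algorithm: 242^3 = 14172488 multiplications
Strassen's algorithm: 7^(log2(256)) = 7^8 = 5764801 multiplications
Savings: 14172488 - 5764801 = 8407687 multiplications

Standard: 14172488 multiplications (242^3). Strassen: 5764801 multiplications (7^8, after padding to 256x256). Strassen reduces 8 recursive multiplications to 7 at each level.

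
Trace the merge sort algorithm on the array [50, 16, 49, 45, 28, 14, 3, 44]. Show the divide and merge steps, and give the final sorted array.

Merge sort trace:

Split: [50, 16, 49, 45, 28, 14, 3, 44] -> [50, 16, 49, 45] and [28, 14, 3, 44]
  Split: [50, 16, 49, 45] -> [50, 16] and [49, 45]
    Split: [50, 16] -> [50] and [16]
    Merge: [50] + [16] -> [16, 50]
    Split: [49, 45] -> [49] and [45]
    Merge: [49] + [45] -> [45, 49]
  Merge: [16, 50] + [45, 49] -> [16, 45, 49, 50]
  Split: [28, 14, 3, 44] -> [28, 14] and [3, 44]
    Split: [28, 14] -> [28] and [14]
    Merge: [28] + [14] -> [14, 28]
    Split: [3, 44] -> [3] and [44]
    Merge: [3] + [44] -> [3, 44]
  Merge: [14, 28] + [3, 44] -> [3, 14, 28, 44]
Merge: [16, 45, 49, 50] + [3, 14, 28, 44] -> [3, 14, 16, 28, 44, 45, 49, 50]

Final sorted array: [3, 14, 16, 28, 44, 45, 49, 50]

The merge sort proceeds by recursively splitting the array and merging sorted halves.
After all merges, the sorted array is [3, 14, 16, 28, 44, 45, 49, 50].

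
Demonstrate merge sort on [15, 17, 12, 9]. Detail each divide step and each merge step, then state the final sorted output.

Merge sort trace:

Split: [15, 17, 12, 9] -> [15, 17] and [12, 9]
  Split: [15, 17] -> [15] and [17]
  Merge: [15] + [17] -> [15, 17]
  Split: [12, 9] -> [12] and [9]
  Merge: [12] + [9] -> [9, 12]
Merge: [15, 17] + [9, 12] -> [9, 12, 15, 17]

Final sorted array: [9, 12, 15, 17]

The merge sort proceeds by recursively splitting the array and merging sorted halves.
After all merges, the sorted array is [9, 12, 15, 17].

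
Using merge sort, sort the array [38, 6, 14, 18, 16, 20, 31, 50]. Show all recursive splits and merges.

Merge sort trace:

Split: [38, 6, 14, 18, 16, 20, 31, 50] -> [38, 6, 14, 18] and [16, 20, 31, 50]
  Split: [38, 6, 14, 18] -> [38, 6] and [14, 18]
    Split: [38, 6] -> [38] and [6]
    Merge: [38] + [6] -> [6, 38]
    Split: [14, 18] -> [14] and [18]
    Merge: [14] + [18] -> [14, 18]
  Merge: [6, 38] + [14, 18] -> [6, 14, 18, 38]
  Split: [16, 20, 31, 50] -> [16, 20] and [31, 50]
    Split: [16, 20] -> [16] and [20]
    Merge: [16] + [20] -> [16, 20]
    Split: [31, 50] -> [31] and [50]
    Merge: [31] + [50] -> [31, 50]
  Merge: [16, 20] + [31, 50] -> [16, 20, 31, 50]
Merge: [6, 14, 18, 38] + [16, 20, 31, 50] -> [6, 14, 16, 18, 20, 31, 38, 50]

Final sorted array: [6, 14, 16, 18, 20, 31, 38, 50]

The merge sort proceeds by recursively splitting the array and merging sorted halves.
After all merges, the sorted array is [6, 14, 16, 18, 20, 31, 38, 50].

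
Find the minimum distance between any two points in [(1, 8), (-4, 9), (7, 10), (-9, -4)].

Computing all pairwise distances among 4 points:

d((1, 8), (-4, 9)) = 5.099 <-- minimum
d((1, 8), (7, 10)) = 6.3246
d((1, 8), (-9, -4)) = 15.6205
d((-4, 9), (7, 10)) = 11.0454
d((-4, 9), (-9, -4)) = 13.9284
d((7, 10), (-9, -4)) = 21.2603

Closest pair: (1, 8) and (-4, 9) with distance 5.099

The closest pair is (1, 8) and (-4, 9) with Euclidean distance 5.099. For 4 points, brute-force pairwise comparison is shown above. For large n, the divide-and-conquer algorithm (sort by x, recurse on halves, check the dividing strip) achieves O(n log n).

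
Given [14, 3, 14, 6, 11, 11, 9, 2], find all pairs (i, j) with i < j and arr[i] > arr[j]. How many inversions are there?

Finding inversions in [14, 3, 14, 6, 11, 11, 9, 2]:

(0, 1): arr[0]=14 > arr[1]=3
(0, 3): arr[0]=14 > arr[3]=6
(0, 4): arr[0]=14 > arr[4]=11
(0, 5): arr[0]=14 > arr[5]=11
(0, 6): arr[0]=14 > arr[6]=9
(0, 7): arr[0]=14 > arr[7]=2
(1, 7): arr[1]=3 > arr[7]=2
(2, 3): arr[2]=14 > arr[3]=6
(2, 4): arr[2]=14 > arr[4]=11
(2, 5): arr[2]=14 > arr[5]=11
(2, 6): arr[2]=14 > arr[6]=9
(2, 7): arr[2]=14 > arr[7]=2
(3, 7): arr[3]=6 > arr[7]=2
(4, 6): arr[4]=11 > arr[6]=9
(4, 7): arr[4]=11 > arr[7]=2
(5, 6): arr[5]=11 > arr[6]=9
(5, 7): arr[5]=11 > arr[7]=2
(6, 7): arr[6]=9 > arr[7]=2

Total inversions: 18

The array has 18 inversion(s): (0,1), (0,3), (0,4), (0,5), (0,6), (0,7), (1,7), (2,3), (2,4), (2,5), (2,6), (2,7), (3,7), (4,6), (4,7), (5,6), (5,7), (6,7). Each pair (i,j) satisfies i < j and arr[i] > arr[j].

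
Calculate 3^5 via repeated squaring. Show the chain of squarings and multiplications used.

Computing 3^5 by squaring (build up from 3^1; each line after the first costs one multiplication):

3^1 = 3
3^2 = (3^1)^2 = 3^2 = 9
3^4 = (3^2)^2 = 9^2 = 81
3^5 = 3 * 3^4 = 3 * 81 = 243

Result: 243
Multiplications needed: 3 (3 lines after 3^1)

3^5 = 243. Using exponentiation by squaring, this requires 3 multiplications. The key idea: if the exponent is even, square the half-power; if odd, multiply by the base once.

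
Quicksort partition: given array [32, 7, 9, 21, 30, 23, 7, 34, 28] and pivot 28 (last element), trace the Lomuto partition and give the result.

Lomuto partition with pivot = 28:

Initial array: [32, 7, 9, 21, 30, 23, 7, 34, 28]

arr[0]=32 > 28: no swap
arr[1]=7 <= 28: swap with position 0, array becomes [7, 32, 9, 21, 30, 23, 7, 34, 28]
arr[2]=9 <= 28: swap with position 1, array becomes [7, 9, 32, 21, 30, 23, 7, 34, 28]
arr[3]=21 <= 28: swap with position 2, array becomes [7, 9, 21, 32, 30, 23, 7, 34, 28]
arr[4]=30 > 28: no swap
arr[5]=23 <= 28: swap with position 3, array becomes [7, 9, 21, 23, 30, 32, 7, 34, 28]
arr[6]=7 <= 28: swap with position 4, array becomes [7, 9, 21, 23, 7, 32, 30, 34, 28]
arr[7]=34 > 28: no swap

Place pivot at position 5: [7, 9, 21, 23, 7, 28, 30, 34, 32]
Pivot position: 5

After partitioning with pivot 28, the array becomes [7, 9, 21, 23, 7, 28, 30, 34, 32]. The pivot is placed at index 5. All elements to the left of the pivot are <= 28, and all elements to the right are > 28.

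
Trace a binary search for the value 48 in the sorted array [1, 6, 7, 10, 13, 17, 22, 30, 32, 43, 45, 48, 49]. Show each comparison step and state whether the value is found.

Binary search for 48 in [1, 6, 7, 10, 13, 17, 22, 30, 32, 43, 45, 48, 49]:

lo=0, hi=12, mid=6, arr[mid]=22 -> 22 < 48, search right half
lo=7, hi=12, mid=9, arr[mid]=43 -> 43 < 48, search right half
lo=10, hi=12, mid=11, arr[mid]=48 -> Found target at index 11!

Binary search finds 48 at index 11 after 3 comparisons. The search repeatedly halves the search space by comparing with the middle element.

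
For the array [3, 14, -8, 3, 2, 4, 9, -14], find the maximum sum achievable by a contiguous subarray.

Using Kadane's algorithm on [3, 14, -8, 3, 2, 4, 9, -14]:

Scanning through the array:
Position 1 (value 14): max_ending_here = 17, max_so_far = 17
Position 2 (value -8): max_ending_here = 9, max_so_far = 17
Position 3 (value 3): max_ending_here = 12, max_so_far = 17
Position 4 (value 2): max_ending_here = 14, max_so_far = 17
Position 5 (value 4): max_ending_here = 18, max_so_far = 18
Position 6 (value 9): max_ending_here = 27, max_so_far = 27
Position 7 (value -14): max_ending_here = 13, max_so_far = 27

Maximum subarray: [3, 14, -8, 3, 2, 4, 9]
Maximum sum: 27

The maximum subarray is [3, 14, -8, 3, 2, 4, 9] with sum 27. This subarray runs from index 0 to index 6.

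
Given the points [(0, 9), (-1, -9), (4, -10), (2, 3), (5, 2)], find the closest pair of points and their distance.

Computing all pairwise distances among 5 points:

d((0, 9), (-1, -9)) = 18.0278
d((0, 9), (4, -10)) = 19.4165
d((0, 9), (2, 3)) = 6.3246
d((0, 9), (5, 2)) = 8.6023
d((-1, -9), (4, -10)) = 5.099
d((-1, -9), (2, 3)) = 12.3693
d((-1, -9), (5, 2)) = 12.53
d((4, -10), (2, 3)) = 13.1529
d((4, -10), (5, 2)) = 12.0416
d((2, 3), (5, 2)) = 3.1623 <-- minimum

Closest pair: (2, 3) and (5, 2) with distance 3.1623

The closest pair is (2, 3) and (5, 2) with Euclidean distance 3.1623. For 5 points, brute-force pairwise comparison is shown above. For large n, the divide-and-conquer algorithm (sort by x, recurse on halves, check the dividing strip) achieves O(n log n).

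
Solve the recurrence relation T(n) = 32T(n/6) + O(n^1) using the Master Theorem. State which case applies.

Master Theorem for T(n) = 32T(n/6) + O(n^1):

a = 32, b = 6, c = 1
log_b(a) = log_6(32) = 1.9343

Case 1: c = 1 < log_6(32) = 1.9343
T(n) = O(n^(log_6 32))

For T(n) = 32T(n/6) + O(n^1): log_6(32) = 1.9343. This is Case 1 of the Master Theorem (c < log_b(a), work dominated by leaves), giving O(n^(log_6 32)).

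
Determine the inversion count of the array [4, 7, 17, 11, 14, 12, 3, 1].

Finding inversions in [4, 7, 17, 11, 14, 12, 3, 1]:

(0, 6): arr[0]=4 > arr[6]=3
(0, 7): arr[0]=4 > arr[7]=1
(1, 6): arr[1]=7 > arr[6]=3
(1, 7): arr[1]=7 > arr[7]=1
(2, 3): arr[2]=17 > arr[3]=11
(2, 4): arr[2]=17 > arr[4]=14
(2, 5): arr[2]=17 > arr[5]=12
(2, 6): arr[2]=17 > arr[6]=3
(2, 7): arr[2]=17 > arr[7]=1
(3, 6): arr[3]=11 > arr[6]=3
(3, 7): arr[3]=11 > arr[7]=1
(4, 5): arr[4]=14 > arr[5]=12
(4, 6): arr[4]=14 > arr[6]=3
(4, 7): arr[4]=14 > arr[7]=1
(5, 6): arr[5]=12 > arr[6]=3
(5, 7): arr[5]=12 > arr[7]=1
(6, 7): arr[6]=3 > arr[7]=1

Total inversions: 17

The array has 17 inversion(s): (0,6), (0,7), (1,6), (1,7), (2,3), (2,4), (2,5), (2,6), (2,7), (3,6), (3,7), (4,5), (4,6), (4,7), (5,6), (5,7), (6,7). Each pair (i,j) satisfies i < j and arr[i] > arr[j].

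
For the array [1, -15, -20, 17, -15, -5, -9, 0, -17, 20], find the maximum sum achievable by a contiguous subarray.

Using Kadane's algorithm on [1, -15, -20, 17, -15, -5, -9, 0, -17, 20]:

Scanning through the array:
Position 1 (value -15): max_ending_here = -14, max_so_far = 1
Position 2 (value -20): max_ending_here = -20, max_so_far = 1
Position 3 (value 17): max_ending_here = 17, max_so_far = 17
Position 4 (value -15): max_ending_here = 2, max_so_far = 17
Position 5 (value -5): max_ending_here = -3, max_so_far = 17
Position 6 (value -9): max_ending_here = -9, max_so_far = 17
Position 7 (value 0): max_ending_here = 0, max_so_far = 17
Position 8 (value -17): max_ending_here = -17, max_so_far = 17
Position 9 (value 20): max_ending_here = 20, max_so_far = 20

Maximum subarray: [20]
Maximum sum: 20

The maximum subarray is [20] with sum 20. This subarray runs from index 9 to index 9.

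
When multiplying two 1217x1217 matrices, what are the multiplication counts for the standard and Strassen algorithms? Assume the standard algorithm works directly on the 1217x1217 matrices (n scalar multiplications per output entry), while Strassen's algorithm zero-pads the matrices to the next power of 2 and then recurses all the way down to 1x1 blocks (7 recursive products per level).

Matrix multiplication for 1217x1217 matrices:

Strassen's algorithm requires power-of-2 dimensions. Pad 1217x1217 to 2048x2048 (next power of 2).

Standard algorithm: 1217^3 = 1802485313 multiplications
Strassen's algorithm: 7^(log2(2048)) = 7^11 = 1977326743 multiplications
Difference: 1802485313 - 1977326743 = -174841430 (Strassen uses MORE here due to padding overhead — for small or just-over-power-of-2 n, padding can outweigh the per-level savings)

Standard: 1802485313 multiplications (1217^3). Strassen: 1977326743 multiplications (7^11, after padding to 2048x2048). Strassen reduces 8 recursive multiplications to 7 at each level.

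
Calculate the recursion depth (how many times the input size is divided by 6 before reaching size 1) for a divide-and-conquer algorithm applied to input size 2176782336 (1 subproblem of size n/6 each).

For divide and conquer with division factor 6:

Problem sizes at each level:
Level 0: 2176782336
Level 1: 362797056
Level 2: 60466176
Level 3: 10077696
Level 4: 1679616
Level 5: 279936
Level 6: 46656
Level 7: 7776
Level 8: 1296
Level 9: 216
Level 10: 36
Level 11: 6
Level 12: 1

The root is level 0 and the size-1 base case is level 12 (the tree spans levels 0 through 12, i.e. 13 levels counting the root), so the depth is the number of divisions: log_6(2176782336) = 12

The recursion tree depth is log_6(2176782336) = 12. At each level, the problem size is divided by 6, so it takes 12 divisions to reduce to a base case of size 1. The algorithm makes 1 recursive call at each level.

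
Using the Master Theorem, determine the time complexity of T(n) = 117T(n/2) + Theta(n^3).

Master Theorem for T(n) = 117T(n/2) + O(n^3):

a = 117, b = 2, c = 3
log_b(a) = log_2(117) = 6.8704

Case 1: c = 3 < log_2(117) = 6.8704
T(n) = O(n^(log_2 117))

For T(n) = 117T(n/2) + O(n^3): log_2(117) = 6.8704. This is Case 1 of the Master Theorem (c < log_b(a), work dominated by leaves), giving O(n^(log_2 117)).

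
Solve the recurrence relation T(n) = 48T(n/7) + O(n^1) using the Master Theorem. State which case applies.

Master Theorem for T(n) = 48T(n/7) + O(n^1):

a = 48, b = 7, c = 1
log_b(a) = log_7(48) = 1.9894

Case 1: c = 1 < log_7(48) = 1.9894
T(n) = O(n^(log_7 48))

For T(n) = 48T(n/7) + O(n^1): log_7(48) = 1.9894. This is Case 1 of the Master Theorem (c < log_b(a), work dominated by leaves), giving O(n^(log_7 48)).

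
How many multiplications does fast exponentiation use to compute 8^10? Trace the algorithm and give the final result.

Computing 8^10 by squaring (build up from 8^1; each line after the first costs one multiplication):

8^1 = 8
8^2 = (8^1)^2 = 8^2 = 64
8^4 = (8^2)^2 = 64^2 = 4096
8^5 = 8 * 8^4 = 8 * 4096 = 32768
8^10 = (8^5)^2 = 32768^2 = 1073741824

Result: 1073741824
Multiplications needed: 4 (4 lines after 8^1)

8^10 = 1073741824. Using exponentiation by squaring, this requires 4 multiplications. The key idea: if the exponent is even, square the half-power; if odd, multiply by the base once.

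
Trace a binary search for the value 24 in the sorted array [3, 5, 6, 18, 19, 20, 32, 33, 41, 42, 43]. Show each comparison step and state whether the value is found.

Binary search for 24 in [3, 5, 6, 18, 19, 20, 32, 33, 41, 42, 43]:

lo=0, hi=10, mid=5, arr[mid]=20 -> 20 < 24, search right half
lo=6, hi=10, mid=8, arr[mid]=41 -> 41 > 24, search left half
lo=6, hi=7, mid=6, arr[mid]=32 -> 32 > 24, search left half
lo=6 > hi=5, target 24 not found

Binary search determines that 24 is not in the array after 3 comparisons. The search space was exhausted without finding the target.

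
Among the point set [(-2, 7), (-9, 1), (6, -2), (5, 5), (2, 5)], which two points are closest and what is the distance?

Computing all pairwise distances among 5 points:

d((-2, 7), (-9, 1)) = 9.2195
d((-2, 7), (6, -2)) = 12.0416
d((-2, 7), (5, 5)) = 7.2801
d((-2, 7), (2, 5)) = 4.4721
d((-9, 1), (6, -2)) = 15.2971
d((-9, 1), (5, 5)) = 14.5602
d((-9, 1), (2, 5)) = 11.7047
d((6, -2), (5, 5)) = 7.0711
d((6, -2), (2, 5)) = 8.0623
d((5, 5), (2, 5)) = 3.0 <-- minimum

Closest pair: (5, 5) and (2, 5) with distance 3.0

The closest pair is (5, 5) and (2, 5) with Euclidean distance 3.0. For 5 points, brute-force pairwise comparison is shown above. For large n, the divide-and-conquer algorithm (sort by x, recurse on halves, check the dividing strip) achieves O(n log n).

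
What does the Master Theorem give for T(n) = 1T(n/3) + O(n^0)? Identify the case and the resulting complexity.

Master Theorem for T(n) = 1T(n/3) + O(n^0):

a = 1, b = 3, c = 0
log_b(a) = log_3(1) = 0.0000

Case 2: c = 0 = log_3(1) = 0.0000
T(n) = O(n^0 log n) = O(log n)

For T(n) = 1T(n/3) + O(n^0): log_3(1) = 0.0000. This is Case 2 of the Master Theorem (c = log_b(a), equal work at all levels), giving O(log n).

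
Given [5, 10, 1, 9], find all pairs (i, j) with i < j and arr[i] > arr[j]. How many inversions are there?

Finding inversions in [5, 10, 1, 9]:

(0, 2): arr[0]=5 > arr[2]=1
(1, 2): arr[1]=10 > arr[2]=1
(1, 3): arr[1]=10 > arr[3]=9

Total inversions: 3

The array has 3 inversion(s): (0,2), (1,2), (1,3). Each pair (i,j) satisfies i < j and arr[i] > arr[j].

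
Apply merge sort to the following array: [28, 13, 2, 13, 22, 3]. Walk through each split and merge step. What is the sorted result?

Merge sort trace:

Split: [28, 13, 2, 13, 22, 3] -> [28, 13, 2] and [13, 22, 3]
  Split: [28, 13, 2] -> [28] and [13, 2]
    Split: [13, 2] -> [13] and [2]
    Merge: [13] + [2] -> [2, 13]
  Merge: [28] + [2, 13] -> [2, 13, 28]
  Split: [13, 22, 3] -> [13] and [22, 3]
    Split: [22, 3] -> [22] and [3]
    Merge: [22] + [3] -> [3, 22]
  Merge: [13] + [3, 22] -> [3, 13, 22]
Merge: [2, 13, 28] + [3, 13, 22] -> [2, 3, 13, 13, 22, 28]

Final sorted array: [2, 3, 13, 13, 22, 28]

The merge sort proceeds by recursively splitting the array and merging sorted halves.
After all merges, the sorted array is [2, 3, 13, 13, 22, 28].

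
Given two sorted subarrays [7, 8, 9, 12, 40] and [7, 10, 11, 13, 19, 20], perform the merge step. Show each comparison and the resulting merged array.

Merging process:

Compare 7 vs 7: take 7 from left. Merged: [7]
Compare 8 vs 7: take 7 from right. Merged: [7, 7]
Compare 8 vs 10: take 8 from left. Merged: [7, 7, 8]
Compare 9 vs 10: take 9 from left. Merged: [7, 7, 8, 9]
Compare 12 vs 10: take 10 from right. Merged: [7, 7, 8, 9, 10]
Compare 12 vs 11: take 11 from right. Merged: [7, 7, 8, 9, 10, 11]
Compare 12 vs 13: take 12 from left. Merged: [7, 7, 8, 9, 10, 11, 12]
Compare 40 vs 13: take 13 from right. Merged: [7, 7, 8, 9, 10, 11, 12, 13]
Compare 40 vs 19: take 19 from right. Merged: [7, 7, 8, 9, 10, 11, 12, 13, 19]
Compare 40 vs 20: take 20 from right. Merged: [7, 7, 8, 9, 10, 11, 12, 13, 19, 20]
Append remaining from left: [40]. Merged: [7, 7, 8, 9, 10, 11, 12, 13, 19, 20, 40]

Final merged array: [7, 7, 8, 9, 10, 11, 12, 13, 19, 20, 40]
Total comparisons: 10

The merged array is [7, 7, 8, 9, 10, 11, 12, 13, 19, 20, 40], requiring 10 comparisons. The merge step runs in O(n) time where n is the total number of elements.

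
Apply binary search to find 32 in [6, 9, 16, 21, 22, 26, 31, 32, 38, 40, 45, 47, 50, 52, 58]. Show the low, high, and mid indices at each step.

Binary search for 32 in [6, 9, 16, 21, 22, 26, 31, 32, 38, 40, 45, 47, 50, 52, 58]:

lo=0, hi=14, mid=7, arr[mid]=32 -> Found target at index 7!

Binary search finds 32 at index 7 after 1 comparisons. The search repeatedly halves the search space by comparing with the middle element.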